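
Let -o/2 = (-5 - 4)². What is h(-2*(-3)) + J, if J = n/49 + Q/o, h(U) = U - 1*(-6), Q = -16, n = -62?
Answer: 42998/3969 ≈ 10.833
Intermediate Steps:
h(U) = 6 + U (h(U) = U + 6 = 6 + U)
o = -162 (o = -2*(-5 - 4)² = -2*(-9)² = -2*81 = -162)
J = -4630/3969 (J = -62/49 - 16/(-162) = -62*1/49 - 16*(-1/162) = -62/49 + 8/81 = -4630/3969 ≈ -1.1665)
h(-2*(-3)) + J = (6 - 2*(-3)) - 4630/3969 = (6 + 6) - 4630/3969 = 12 - 4630/3969 = 42998/3969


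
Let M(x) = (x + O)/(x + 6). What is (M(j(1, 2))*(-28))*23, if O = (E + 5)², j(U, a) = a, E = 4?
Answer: -13363/2 ≈ -6681.5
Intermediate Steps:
O = 81 (O = (4 + 5)² = 9² = 81)
M(x) = (81 + x)/(6 + x) (M(x) = (x + 81)/(x + 6) = (81 + x)/(6 + x))
(M(j(1, 2))*(-28))*23 = (((81 + 2)/(6 + 2))*(-28))*23 = ((83/8)*(-28))*23 = -581/2*23 = -13363/2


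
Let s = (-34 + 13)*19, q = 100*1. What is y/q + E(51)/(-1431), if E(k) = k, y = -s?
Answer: 188623/47700 ≈ 3.9544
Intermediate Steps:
q = 100
s = -399 (s = -21*19 = -399)
y = 399 (y = -1*(-399) = 399)
y/q + E(51)/(-1431) = 399/100 + 51/(-1431) = 399*(1/100) + 51*(-1/1431) = 399/100 - 17/477 = 188623/47700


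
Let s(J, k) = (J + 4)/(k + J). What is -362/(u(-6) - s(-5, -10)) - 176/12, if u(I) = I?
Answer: 12286/273 ≈ 45.004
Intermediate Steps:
s(J, k) = (4 + J)/(J + k)
-362/(u(-6) - s(-5, -10)) - 176/12 = -362/(-6 - (4 - 5)/(-5 - 10)) - 176/12 = -362/(-6 - (-1)/(-15)) - 176*1/12 = -362/(-6 - (-1)*(-1)/15) - 44/3 = -362/(-6 - 1*1/15) - 44/3 = -362/(-6 - 1/15) - 44/3 = -362/(-91/15) - 44/3 = -362*(-15/91) - 44/3 = 5430/91 - 44/3 = 12286/273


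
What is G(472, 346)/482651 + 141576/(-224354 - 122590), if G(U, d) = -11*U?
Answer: -224785677/536707912 ≈ -0.41882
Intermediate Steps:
G(472, 346)/482651 + 141576/(-224354 - 122590) = -11*472/482651 + 141576/(-224354 - 122590) = -5192*1/482651 + 141576/(-346944) = -5192/482651 + 141576*(-1/346944) = -5192/482651 - 5899/14456 = -224785677/536707912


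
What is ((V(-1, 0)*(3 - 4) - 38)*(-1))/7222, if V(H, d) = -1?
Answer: 37/7222 ≈ 0.0051232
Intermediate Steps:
((V(-1, 0)*(3 - 4) - 38)*(-1))/7222 = ((-(3 - 4) - 38)*(-1))/7222 = ((-1*(-1) - 38)*(-1))*(1/7222) = ((1 - 38)*(-1))*(1/7222) = -37*(-1)*(1/7222) = 37*(1/7222) = 37/7222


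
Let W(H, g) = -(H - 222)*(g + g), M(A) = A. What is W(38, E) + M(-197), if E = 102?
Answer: 37339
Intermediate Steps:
W(H, g) = -2*g*(-222 + H) (W(H, g) = -(-222 + H)*2*g = -2*g*(-222 + H))
W(38, E) + M(-197) = 2*102*(222 - 1*38) - 197 = 2*102*(222 - 38) - 197 = 2*102*184 - 197 = 37536 - 197 = 37339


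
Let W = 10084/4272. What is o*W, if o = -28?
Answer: -17647/267 ≈ -66.094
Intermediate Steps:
W = 2521/1068 (W = 10084*(1/4272) = 2521/1068 ≈ 2.3605)
o*W = -28*2521/1068 = -17647/267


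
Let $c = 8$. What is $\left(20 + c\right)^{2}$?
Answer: $784$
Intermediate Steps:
$\left(20 + c\right)^{2} = \left(20 + 8\right)^{2} = 28^{2} = 784$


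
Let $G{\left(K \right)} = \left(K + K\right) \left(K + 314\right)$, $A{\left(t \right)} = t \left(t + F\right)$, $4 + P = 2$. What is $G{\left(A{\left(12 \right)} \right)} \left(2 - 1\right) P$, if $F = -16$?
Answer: $51072$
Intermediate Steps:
$P = -2$ ($P = -4 + 2 = -2$)
$A{\left(t \right)} = t \left(-16 + t\right)$ ($A{\left(t \right)} = t \left(t - 16\right) = t \left(-16 + t\right)$)
$G{\left(K \right)} = 2 K \left(314 + K\right)$
$G{\left(A{\left(12 \right)} \right)} \left(2 - 1\right) P = 2 \cdot 12 \left(-16 + 12\right) \left(314 + 12 \left(-16 + 12\right)\right) \left(2 - 1\right) \left(-2\right) = 2 \cdot 12 \left(-4\right) \left(314 + 12 \left(-4\right)\right) 1 \left(-2\right) = 2 \left(-48\right) \left(314 - 48\right) \left(-2\right) = 2 \left(-48\right) 266 \left(-2\right) = \left(-25536\right) \left(-2\right) = 51072$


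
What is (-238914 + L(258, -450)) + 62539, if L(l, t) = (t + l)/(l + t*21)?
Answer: -67551617/383 ≈ -1.7638e+5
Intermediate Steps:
L(l, t) = (l + t)/(l + 21*t)
(-238914 + L(258, -450)) + 62539 = (-238914 + (258 - 450)/(258 + 21*(-450))) + 62539 = (-238914 - 192/(258 - 9450)) + 62539 = (-238914 - 192/(-9192)) + 62539 = (-238914 - 1/9192*(-192)) + 62539 = (-238914 + 8/383) + 62539 = -91504054/383 + 62539 = -67551617/383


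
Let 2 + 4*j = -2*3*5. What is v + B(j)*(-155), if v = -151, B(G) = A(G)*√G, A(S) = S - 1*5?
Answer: -151 + 4030*I*√2 ≈ -151.0 + 5699.3*I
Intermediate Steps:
A(S) = -5 + S (A(S) = S - 5 = -5 + S)
j = -8 (j = -½ + (-2*3*5)/4 = -½ + (-6*5)/4 = -½ + (¼)*(-30) = -½ - 15/2 = -8)
B(G) = √G*(-5 + G) (B(G) = (-5 + G)*√G = √G*(-5 + G))
v + B(j)*(-155) = -151 + (√(-8)*(-5 - 8))*(-155) = -151 + ((2*I*√2)*(-13))*(-155) = -151 - 26*I*√2*(-155) = -151 + 4030*I*√2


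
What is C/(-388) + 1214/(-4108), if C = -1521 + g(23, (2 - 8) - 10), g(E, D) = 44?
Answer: 1399121/398476 ≈ 3.5112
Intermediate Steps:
C = -1477 (C = -1521 + 44 = -1477)
C/(-388) + 1214/(-4108) = -1477/(-388) + 1214/(-4108) = -1477*(-1/388) + 1214*(-1/4108) = 1477/388 - 607/2054 = 1399121/398476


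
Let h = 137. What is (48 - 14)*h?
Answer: 4658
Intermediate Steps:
(48 - 14)*h = (48 - 14)*137 = 34*137 = 4658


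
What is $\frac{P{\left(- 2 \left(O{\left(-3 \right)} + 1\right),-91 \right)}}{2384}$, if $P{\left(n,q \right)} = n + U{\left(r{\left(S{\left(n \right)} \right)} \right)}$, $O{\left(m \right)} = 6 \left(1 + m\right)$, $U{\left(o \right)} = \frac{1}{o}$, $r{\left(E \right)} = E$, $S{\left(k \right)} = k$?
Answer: $\frac{485}{52448} \approx 0.0092473$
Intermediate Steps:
$O{\left(m \right)} = 6 + 6 m$
$P{\left(n,q \right)} = n + \frac{1}{n}$
$\frac{P{\left(- 2 \left(O{\left(-3 \right)} + 1\right),-91 \right)}}{2384} = \frac{- 2 \left(\left(6 + 6 \left(-3\right)\right) + 1\right) + \frac{1}{\left(-2\right) \left(\left(6 + 6 \left(-3\right)\right) + 1\right)}}{2384} = \left(- 2 \left(\left(6 - 18\right) + 1\right) + \frac{1}{\left(-2\right) \left(\left(6 - 18\right) + 1\right)}\right) \frac{1}{2384} = \left(- 2 \left(-12 + 1\right) + \frac{1}{\left(-2\right) \left(-12 + 1\right)}\right) \frac{1}{2384} = \left(\left(-2\right) \left(-11\right) + \frac{1}{\left(-2\right) \left(-11\right)}\right) \frac{1}{2384} = \left(22 + \frac{1}{22}\right) \frac{1}{2384} = \frac{485}{22} \cdot \frac{1}{2384} = \frac{485}{52448}$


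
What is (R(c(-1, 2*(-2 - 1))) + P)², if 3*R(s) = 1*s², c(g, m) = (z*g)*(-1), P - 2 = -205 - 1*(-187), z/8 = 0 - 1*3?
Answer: 30976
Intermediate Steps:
z = -24 (z = 8*(0 - 1*3) = 8*(0 - 3) = 8*(-3) = -24)
P = -16 (P = 2 + (-205 - 1*(-187)) = 2 + (-205 + 187) = 2 - 18 = -16)
c(g, m) = 24*g (c(g, m) = -24*g*(-1) = 24*g)
R(s) = s²/3 (R(s) = (1*s²)/3 = s²/3)
(R(c(-1, 2*(-2 - 1))) + P)² = ((24*(-1))²/3 - 16)² = ((⅓)*(-24)² - 16)² = ((⅓)*576 - 16)² = (192 - 16)² = 176² = 30976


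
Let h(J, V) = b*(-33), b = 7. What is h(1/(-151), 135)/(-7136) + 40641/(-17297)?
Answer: -286018569/123431392 ≈ -2.3172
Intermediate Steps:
h(J, V) = -231 (h(J, V) = 7*(-33) = -231)
h(1/(-151), 135)/(-7136) + 40641/(-17297) = -231/(-7136) + 40641/(-17297) = -231*(-1/7136) + 40641*(-1/17297) = 231/7136 - 40641/17297 = -286018569/123431392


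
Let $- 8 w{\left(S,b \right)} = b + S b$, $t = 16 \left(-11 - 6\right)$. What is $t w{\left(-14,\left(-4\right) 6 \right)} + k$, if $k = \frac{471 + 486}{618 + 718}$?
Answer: $\frac{14173245}{1336} \approx 10609.0$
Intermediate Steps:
$t = -272$ ($t = 16 \left(-17\right) = -272$)
$w{\left(S,b \right)} = - \frac{b}{8} - \frac{S b}{8}$ ($w{\left(S,b \right)} = - \frac{b + S b}{8} = - \frac{b}{8} - \frac{S b}{8}$)
$k = \frac{957}{1336} \approx 0.71632$
$t w{\left(-14,\left(-4\right) 6 \right)} + k = - 272 \left(- \frac{\left(-4\right) 6 \left(1 - 14\right)}{8}\right) + \frac{957}{1336} = - 272 \left(\left(- \frac{1}{8}\right) \left(-24\right) \left(-13\right)\right) + \frac{957}{1336} = \left(-272\right) \left(-39\right) + \frac{957}{1336} = 10608 + \frac{957}{1336} = \frac{14173245}{1336}$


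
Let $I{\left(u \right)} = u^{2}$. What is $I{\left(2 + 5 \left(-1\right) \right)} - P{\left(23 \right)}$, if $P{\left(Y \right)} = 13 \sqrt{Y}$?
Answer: $9 - 13 \sqrt{23} \approx -53.346$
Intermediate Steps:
$I{\left(2 + 5 \left(-1\right) \right)} - P{\left(23 \right)} = \left(2 + 5 \left(-1\right)\right)^{2} - 13 \sqrt{23} = \left(2 - 5\right)^{2} - 13 \sqrt{23} = \left(-3\right)^{2} - 13 \sqrt{23} = 9 - 13 \sqrt{23}$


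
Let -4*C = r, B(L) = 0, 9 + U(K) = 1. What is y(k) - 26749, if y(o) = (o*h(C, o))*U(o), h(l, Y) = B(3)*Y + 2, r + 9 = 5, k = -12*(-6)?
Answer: -27901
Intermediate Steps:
k = 72
U(K) = -8 (U(K) = -9 + 1 = -8)
r = -4 (r = -9 + 5 = -4)
C = 1 (C = -1/4*(-4) = 1)
h(l, Y) = 2 (h(l, Y) = 0*Y + 2 = 0 + 2 = 2)
y(o) = -16*o (y(o) = (o*2)*(-8) = (2*o)*(-8) = -16*o)
y(k) - 26749 = -16*72 - 26749 = -1152 - 26749 = -27901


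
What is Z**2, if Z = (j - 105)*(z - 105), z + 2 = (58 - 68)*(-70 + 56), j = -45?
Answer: 24502500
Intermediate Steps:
z = 138 (z = -2 + (58 - 68)*(-70 + 56) = -2 - 10*(-14) = -2 + 140 = 138)
Z = -4950 (Z = (-45 - 105)*(138 - 105) = -150*33 = -4950)
Z**2 = (-4950)**2 = 24502500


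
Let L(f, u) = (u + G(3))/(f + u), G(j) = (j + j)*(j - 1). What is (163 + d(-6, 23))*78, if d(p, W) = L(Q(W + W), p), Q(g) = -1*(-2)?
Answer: 12597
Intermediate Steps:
G(j) = 2*j*(-1 + j) (G(j) = (2*j)*(-1 + j) = 2*j*(-1 + j))
Q(g) = 2
L(f, u) = (12 + u)/(f + u) (L(f, u) = (u + 2*3*(-1 + 3))/(f + u) = (u + 2*3*2)/(f + u) = (u + 12)/(f + u) = (12 + u)/(f + u))
d(p, W) = (12 + p)/(2 + p)
(163 + d(-6, 23))*78 = (163 + (12 - 6)/(2 - 6))*78 = (163 + 6/(-4))*78 = (163 - 1/4*6)*78 = (163 - 3/2)*78 = (323/2)*78 = 12597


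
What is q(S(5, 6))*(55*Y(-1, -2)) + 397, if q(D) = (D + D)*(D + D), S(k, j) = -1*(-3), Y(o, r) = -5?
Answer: -9503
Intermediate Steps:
S(k, j) = 3
q(D) = 4*D**2 (q(D) = (2*D)*(2*D) = 4*D**2)
q(S(5, 6))*(55*Y(-1, -2)) + 397 = (4*3**2)*(55*(-5)) + 397 = (4*9)*(-275) + 397 = 36*(-275) + 397 = -9900 + 397 = -9503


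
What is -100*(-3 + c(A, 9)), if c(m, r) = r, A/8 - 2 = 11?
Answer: -600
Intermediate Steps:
A = 104 (A = 16 + 8*11 = 16 + 88 = 104)
-100*(-3 + c(A, 9)) = -100*(-3 + 9) = -100*6 = -600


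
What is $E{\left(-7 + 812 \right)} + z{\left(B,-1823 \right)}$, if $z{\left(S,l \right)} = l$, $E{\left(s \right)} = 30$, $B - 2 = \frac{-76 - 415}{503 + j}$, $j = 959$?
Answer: $-1793$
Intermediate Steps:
$B = \frac{2433}{1462}$ ($B = 2 + \frac{-76 - 415}{503 + 959} = 2 - \frac{491}{1462} = \frac{2433}{1462} \approx 1.6642$)
$E{\left(-7 + 812 \right)} + z{\left(B,-1823 \right)} = 30 - 1823 = -1793$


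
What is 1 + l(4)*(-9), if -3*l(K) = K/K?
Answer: 4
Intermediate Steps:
l(K) = -⅓ (l(K) = -K/(3*K) = -⅓*1 = -⅓)
1 + l(4)*(-9) = 1 - ⅓*(-9) = 1 + 3 = 4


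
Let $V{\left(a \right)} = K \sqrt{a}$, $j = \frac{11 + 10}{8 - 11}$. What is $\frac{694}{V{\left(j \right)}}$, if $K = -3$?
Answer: $\frac{694 i \sqrt{7}}{21} \approx 87.436 i$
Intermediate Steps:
$j = -7$ ($j = \frac{21}{-3} = 21 \left(- \frac{1}{3}\right) = -7$)
$V{\left(a \right)} = - 3 \sqrt{a}$
$\frac{694}{V{\left(j \right)}} = \frac{694}{\left(-3\right) \sqrt{-7}} = \frac{694}{\left(-3\right) i \sqrt{7}} = 694 \frac{i \sqrt{7}}{21} = \frac{694 i \sqrt{7}}{21}$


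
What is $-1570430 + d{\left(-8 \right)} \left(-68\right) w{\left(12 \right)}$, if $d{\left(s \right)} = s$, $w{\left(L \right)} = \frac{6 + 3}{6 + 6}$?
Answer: $-1570022$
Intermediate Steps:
$w{\left(L \right)} = \frac{3}{4}$ ($w{\left(L \right)} = \frac{9}{12} = 9 \cdot \frac{1}{12} = \frac{3}{4}$)
$-1570430 + d{\left(-8 \right)} \left(-68\right) w{\left(12 \right)} = -1570430 + \left(-8\right) \left(-68\right) \frac{3}{4} = -1570430 + 544 \cdot \frac{3}{4} = -1570430 + 408 = -1570022$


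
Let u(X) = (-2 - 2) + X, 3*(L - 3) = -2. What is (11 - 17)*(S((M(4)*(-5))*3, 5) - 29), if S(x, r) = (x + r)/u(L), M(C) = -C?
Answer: 408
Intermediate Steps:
L = 7/3 (L = 3 + (⅓)*(-2) = 3 - ⅔ = 7/3 ≈ 2.3333)
u(X) = -4 + X
S(x, r) = -3*r/5 - 3*x/5 (S(x, r) = (x + r)/(-4 + 7/3) = (r + x)/(-5/3) = (r + x)*(-⅗) = -3*r/5 - 3*x/5)
(11 - 17)*(S((M(4)*(-5))*3, 5) - 29) = (11 - 17)*((-⅗*5 - 3*-1*4*(-5)*3/5) - 29) = -6*((-3 - 3*(-4*(-5))*3/5) - 29) = -6*((-3 - 12*3) - 29) = -6*((-3 - ⅗*60) - 29) = -6*((-3 - 36) - 29) = -6*(-39 - 29) = -6*(-68) = 408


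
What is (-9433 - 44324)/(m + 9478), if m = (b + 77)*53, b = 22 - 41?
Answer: -17919/4184 ≈ -4.2827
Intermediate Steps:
b = -19
m = 3074 (m = (-19 + 77)*53 = 58*53 = 3074)
(-9433 - 44324)/(m + 9478) = (-9433 - 44324)/(3074 + 9478) = -53757/12552 = -53757*1/12552 = -17919/4184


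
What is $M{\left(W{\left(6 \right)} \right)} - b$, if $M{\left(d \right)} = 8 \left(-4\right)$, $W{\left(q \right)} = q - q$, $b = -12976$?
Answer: $12944$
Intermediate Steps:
$W{\left(q \right)} = 0$
$M{\left(d \right)} = -32$
$M{\left(W{\left(6 \right)} \right)} - b = -32 - -12976 = -32 + 12976 = 12944$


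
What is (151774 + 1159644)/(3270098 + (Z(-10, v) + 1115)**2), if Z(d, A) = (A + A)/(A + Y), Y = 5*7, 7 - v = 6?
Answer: 22363128/76966147 ≈ 0.29056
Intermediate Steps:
v = 1 (v = 7 - 1*6 = 7 - 6 = 1)
Y = 35
Z(d, A) = 2*A/(35 + A) (Z(d, A) = (A + A)/(A + 35) = (2*A)/(35 + A) = 2*A/(35 + A))
(151774 + 1159644)/(3270098 + (Z(-10, v) + 1115)**2) = (151774 + 1159644)/(3270098 + (2*1/(35 + 1) + 1115)**2) = 1311418/(3270098 + (2*1/36 + 1115)**2) = 1311418/(3270098 + (2*1*(1/36) + 1115)**2) = 1311418/(3270098 + (1/18 + 1115)**2) = 1311418/(3270098 + (20071/18)**2) = 1311418/(3270098 + 402845041/324) = 1311418/(1462356793/324) = 1311418*(324/1462356793) = 22363128/76966147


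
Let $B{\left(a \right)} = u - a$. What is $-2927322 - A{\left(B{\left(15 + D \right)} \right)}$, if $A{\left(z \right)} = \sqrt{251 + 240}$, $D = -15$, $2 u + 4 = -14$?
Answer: $-2927322 - \sqrt{491} \approx -2.9273 \cdot 10^{6}$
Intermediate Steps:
$u = -9$ ($u = -2 + \frac{1}{2} \left(-14\right) = -2 - 7 = -9$)
$B{\left(a \right)} = -9 - a$
$A{\left(z \right)} = \sqrt{491}$
$-2927322 - A{\left(B{\left(15 + D \right)} \right)} = -2927322 - \sqrt{491}$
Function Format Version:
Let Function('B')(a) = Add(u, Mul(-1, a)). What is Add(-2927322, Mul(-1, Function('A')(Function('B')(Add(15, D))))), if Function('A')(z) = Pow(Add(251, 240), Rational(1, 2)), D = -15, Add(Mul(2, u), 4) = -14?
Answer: Add(-2927322, Mul(-1, Pow(491, Rational(1, 2)))) ≈ -2.9273e+6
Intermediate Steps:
u = -9 (u = Add(-2, Mul(Rational(1, 2), -14)) = Add(-2, -7) = -9)
Function('B')(a) = Add(-9, Mul(-1, a))
Function('A')(z) = Pow(491, Rational(1, 2))
Add(-2927322, Mul(-1, Function('A')(Function('B')(Add(15, D))))) = Add(-2927322, Mul(-1, Pow(491, Rational(1, 2))))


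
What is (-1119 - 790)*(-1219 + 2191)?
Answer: -1855548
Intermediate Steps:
(-1119 - 790)*(-1219 + 2191) = -1909*972 = -1855548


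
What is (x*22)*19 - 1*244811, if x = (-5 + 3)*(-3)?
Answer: -242303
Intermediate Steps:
x = 6 (x = -2*(-3) = 6)
(x*22)*19 - 1*244811 = (6*22)*19 - 1*244811 = 132*19 - 244811 = 2508 - 244811 = -242303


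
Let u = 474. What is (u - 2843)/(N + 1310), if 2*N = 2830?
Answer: -2369/2725 ≈ -0.86936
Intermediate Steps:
N = 1415 (N = (½)*2830 = 1415)
(u - 2843)/(N + 1310) = (474 - 2843)/(1415 + 1310) = -2369/2725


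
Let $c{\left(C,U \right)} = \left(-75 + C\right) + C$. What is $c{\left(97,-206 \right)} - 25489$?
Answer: $-25370$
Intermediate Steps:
$c{\left(C,U \right)} = -75 + 2 C$
$c{\left(97,-206 \right)} - 25489 = \left(-75 + 2 \cdot 97\right) - 25489 = \left(-75 + 194\right) - 25489 = 119 - 25489 = -25370$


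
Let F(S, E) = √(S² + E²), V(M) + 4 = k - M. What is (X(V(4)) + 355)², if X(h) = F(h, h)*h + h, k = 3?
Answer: 123750 - 17500*√2 ≈ 99001.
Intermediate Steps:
V(M) = -1 - M (V(M) = -4 + (3 - M) = -1 - M)
F(S, E) = √(E² + S²)
X(h) = h + h*√2*√(h²) (X(h) = √(h² + h²)*h + h = √(2*h²)*h + h = (√2*√(h²))*h + h = h*√2*√(h²) + h = h + h*√2*√(h²))
(X(V(4)) + 355)² = ((-1 - 1*4)*(1 + √2*√((-1 - 1*4)²)) + 355)² = ((-1 - 4)*(1 + √2*√((-1 - 4)²)) + 355)² = (-5*(1 + √2*√((-5)²)) + 355)² = (-5*(1 + √2*√25) + 355)² = (-5*(1 + √2*5) + 355)² = (-5*(1 + 5*√2) + 355)² = ((-5 - 25*√2) + 355)² = (350 - 25*√2)²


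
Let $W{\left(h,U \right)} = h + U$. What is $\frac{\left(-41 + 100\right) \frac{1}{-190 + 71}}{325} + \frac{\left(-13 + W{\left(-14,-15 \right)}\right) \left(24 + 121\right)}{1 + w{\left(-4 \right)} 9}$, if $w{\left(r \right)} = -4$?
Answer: $\frac{6729391}{38675} \approx 174.0$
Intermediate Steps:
$W{\left(h,U \right)} = U + h$
$\frac{\left(-41 + 100\right) \frac{1}{-190 + 71}}{325} + \frac{\left(-13 + W{\left(-14,-15 \right)}\right) \left(24 + 121\right)}{1 + w{\left(-4 \right)} 9} = \frac{\left(-41 + 100\right) \frac{1}{-190 + 71}}{325} + \frac{\left(-13 - 29\right) \left(24 + 121\right)}{1 - 36} = \frac{59}{-119} \cdot \frac{1}{325} + \frac{\left(-13 - 29\right) 145}{1 - 36} = 59 \left(- \frac{1}{119}\right) \frac{1}{325} + \frac{\left(-42\right) 145}{-35} = \left(- \frac{59}{119}\right) \frac{1}{325} - -174 = - \frac{59}{38675} + 174 = \frac{6729391}{38675}$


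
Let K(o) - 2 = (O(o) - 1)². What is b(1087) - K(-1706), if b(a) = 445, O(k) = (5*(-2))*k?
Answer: -291009038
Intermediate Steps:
O(k) = -10*k
K(o) = 2 + (-1 - 10*o)² (K(o) = 2 + (-10*o - 1)² = 2 + (-1 - 10*o)²)
b(1087) - K(-1706) = 445 - (2 + (1 + 10*(-1706))²) = 445 - (2 + (1 - 17060)²) = 445 - (2 + (-17059)²) = 445 - (2 + 291009481) = 445 - 1*291009483 = 445 - 291009483 = -291009038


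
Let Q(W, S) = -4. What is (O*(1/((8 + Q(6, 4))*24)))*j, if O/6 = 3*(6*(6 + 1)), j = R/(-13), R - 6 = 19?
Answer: -1575/104 ≈ -15.144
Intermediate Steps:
R = 25 (R = 6 + 19 = 25)
j = -25/13 (j = 25/(-13) = 25*(-1/13) = -25/13 ≈ -1.9231)
O = 756 (O = 6*(3*(6*(6 + 1))) = 6*(3*(6*7)) = 6*(3*42) = 6*126 = 756)
(O*(1/((8 + Q(6, 4))*24)))*j = (756*(1/((8 - 4)*24)))*(-25/13) = (756*((1/24)/4))*(-25/13) = (756*((¼)*(1/24)))*(-25/13) = (756*(1/96))*(-25/13) = (63/8)*(-25/13) = -1575/104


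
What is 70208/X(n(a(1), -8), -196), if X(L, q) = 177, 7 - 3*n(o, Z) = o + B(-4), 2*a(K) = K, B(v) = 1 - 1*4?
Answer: 70208/177 ≈ 396.66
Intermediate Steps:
B(v) = -3 (B(v) = 1 - 4 = -3)
a(K) = K/2
n(o, Z) = 10/3 - o/3 (n(o, Z) = 7/3 - (o - 3)/3 = 7/3 - (-3 + o)/3 = 7/3 + (1 - o/3) = 10/3 - o/3)
70208/X(n(a(1), -8), -196) = 70208/177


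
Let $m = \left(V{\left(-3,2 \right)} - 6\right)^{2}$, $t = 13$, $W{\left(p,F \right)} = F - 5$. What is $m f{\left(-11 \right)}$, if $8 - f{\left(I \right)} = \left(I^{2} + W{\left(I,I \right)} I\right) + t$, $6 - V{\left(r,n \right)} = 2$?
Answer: $-1208$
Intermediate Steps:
$W{\left(p,F \right)} = -5 + F$
$V{\left(r,n \right)} = 4$ ($V{\left(r,n \right)} = 6 - 2 = 4$)
$f{\left(I \right)} = -5 - I^{2} - I \left(-5 + I\right)$ ($f{\left(I \right)} = 8 - \left(\left(I^{2} + \left(-5 + I\right) I\right) + 13\right) = 8 - \left(\left(I^{2} + I \left(-5 + I\right)\right) + 13\right) = 8 - \left(13 + I^{2} + I \left(-5 + I\right)\right) = -5 - I^{2} - I \left(-5 + I\right)$)
$m = 4$ ($m = \left(4 - 6\right)^{2} = \left(-2\right)^{2} = 4$)
$m f{\left(-11 \right)} = 4 \left(-5 - 2 \left(-11\right)^{2} + 5 \left(-11\right)\right) = 4 \left(-5 - 242 - 55\right) = 4 \left(-302\right) = -1208$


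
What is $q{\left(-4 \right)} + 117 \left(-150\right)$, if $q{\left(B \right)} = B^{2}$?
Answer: $-17534$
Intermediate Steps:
$q{\left(-4 \right)} + 117 \left(-150\right) = \left(-4\right)^{2} + 117 \left(-150\right) = 16 - 17550 = -17534$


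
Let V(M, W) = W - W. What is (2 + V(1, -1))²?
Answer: 4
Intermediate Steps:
V(M, W) = 0
(2 + V(1, -1))² = (2 + 0)² = 2² = 4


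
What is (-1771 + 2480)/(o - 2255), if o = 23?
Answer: -709/2232 ≈ -0.31765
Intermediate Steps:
(-1771 + 2480)/(o - 2255) = (-1771 + 2480)/(23 - 2255) = 709/(-2232) = 709*(-1/2232) = -709/2232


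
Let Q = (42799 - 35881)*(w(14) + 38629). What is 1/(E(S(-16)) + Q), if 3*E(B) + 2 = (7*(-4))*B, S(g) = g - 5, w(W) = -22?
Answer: 3/801250264 ≈ 3.7441e-9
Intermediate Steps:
S(g) = -5 + g
Q = 267083226 (Q = (42799 - 35881)*(-22 + 38629) = 6918*38607 = 267083226)
E(B) = -⅔ - 28*B/3 (E(B) = -⅔ + ((7*(-4))*B)/3 = -⅔ + (-28*B)/3 = -⅔ - 28*B/3)
1/(E(S(-16)) + Q) = 1/((-⅔ - 28*(-5 - 16)/3) + 267083226) = 1/((-⅔ - 28/3*(-21)) + 267083226) = 1/((-⅔ + 196) + 267083226) = 1/(586/3 + 267083226) = 1/(801250264/3) = 3/801250264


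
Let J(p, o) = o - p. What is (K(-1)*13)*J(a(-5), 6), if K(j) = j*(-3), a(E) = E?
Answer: 429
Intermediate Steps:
K(j) = -3*j
(K(-1)*13)*J(a(-5), 6) = (-3*(-1)*13)*(6 - 1*(-5)) = (3*13)*(6 + 5) = 39*11 = 429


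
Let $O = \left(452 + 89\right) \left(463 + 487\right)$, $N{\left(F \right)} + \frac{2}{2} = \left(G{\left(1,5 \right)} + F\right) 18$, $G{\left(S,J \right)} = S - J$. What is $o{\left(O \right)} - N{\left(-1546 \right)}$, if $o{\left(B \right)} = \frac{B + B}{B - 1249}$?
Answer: $\frac{14305898501}{512701} \approx 27903.0$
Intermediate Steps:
$N{\left(F \right)} = -73 + 18 F$ ($N{\left(F \right)} = -1 + \left(\left(1 - 5\right) + F\right) 18 = -1 + \left(-4 + F\right) 18 = -1 + \left(-72 + 18 F\right) = -73 + 18 F$)
$O = 513950$ ($O = 541 \cdot 950 = 513950$)
$o{\left(B \right)} = \frac{2 B}{-1249 + B}$
$o{\left(O \right)} - N{\left(-1546 \right)} = 2 \cdot 513950 \frac{1}{-1249 + 513950} - \left(-73 + 18 \left(-1546\right)\right) = 2 \cdot 513950 \cdot \frac{1}{512701} - \left(-73 - 27828\right) = 2 \cdot 513950 \cdot \frac{1}{512701} - -27901 = \frac{1027900}{512701} + 27901 = \frac{14305898501}{512701}$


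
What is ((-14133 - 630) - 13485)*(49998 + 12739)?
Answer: -1772194776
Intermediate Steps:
((-14133 - 630) - 13485)*(49998 + 12739) = (-14763 - 13485)*62737 = -28248*62737 = -1772194776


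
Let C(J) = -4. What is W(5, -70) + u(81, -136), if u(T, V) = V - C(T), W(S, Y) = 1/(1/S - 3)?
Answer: -1853/14 ≈ -132.36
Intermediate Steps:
W(S, Y) = 1/(-3 + 1/S)
u(T, V) = 4 + V (u(T, V) = V - 1*(-4) = V + 4 = 4 + V)
W(5, -70) + u(81, -136) = -1*5/(-1 + 3*5) + (4 - 136) = -1*5/(-1 + 15) - 132 = -1*5/14 - 132 = -1*5*1/14 - 132 = -5/14 - 132 = -1853/14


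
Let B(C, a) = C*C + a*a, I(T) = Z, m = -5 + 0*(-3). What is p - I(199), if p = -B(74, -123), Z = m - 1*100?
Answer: -20500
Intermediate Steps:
m = -5 (m = -5 + 0 = -5)
Z = -105 (Z = -5 - 1*100 = -5 - 100 = -105)
I(T) = -105
B(C, a) = C² + a²
p = -20605 (p = -(74² + (-123)²) = -(5476 + 15129) = -1*20605 = -20605)
p - I(199) = -20605 - 1*(-105) = -20605 + 105 = -20500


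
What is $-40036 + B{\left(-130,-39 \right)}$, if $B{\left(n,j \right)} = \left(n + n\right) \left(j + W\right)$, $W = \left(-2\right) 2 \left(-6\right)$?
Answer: $-36136$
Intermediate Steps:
$W = 24$ ($W = \left(-4\right) \left(-6\right) = 24$)
$B{\left(n,j \right)} = 2 n \left(24 + j\right)$ ($B{\left(n,j \right)} = \left(n + n\right) \left(j + 24\right) = 2 n \left(24 + j\right)$)
$-40036 + B{\left(-130,-39 \right)} = -40036 + 2 \left(-130\right) \left(24 - 39\right) = -40036 + 2 \left(-130\right) \left(-15\right) = -40036 + 3900 = -36136$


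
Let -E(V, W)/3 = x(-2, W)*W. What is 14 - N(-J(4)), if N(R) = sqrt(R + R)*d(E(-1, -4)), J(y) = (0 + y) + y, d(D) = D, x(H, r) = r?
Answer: 14 + 192*I ≈ 14.0 + 192.0*I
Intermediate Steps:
E(V, W) = -3*W**2 (E(V, W) = -3*W*W = -3*W**2)
J(y) = 2*y (J(y) = y + y = 2*y)
N(R) = -48*sqrt(2)*sqrt(R) (N(R) = sqrt(R + R)*(-3*(-4)**2) = sqrt(2*R)*(-3*16) = (sqrt(2)*sqrt(R))*(-48) = -48*sqrt(2)*sqrt(R))
14 - N(-J(4)) = 14 - (-48)*sqrt(2)*sqrt(-2*4) = 14 - (-48)*sqrt(2)*sqrt(-1*8) = 14 - (-48)*sqrt(2)*sqrt(-8) = 14 - (-48)*sqrt(2)*2*I*sqrt(2) = 14 - (-192)*I = 14 + 192*I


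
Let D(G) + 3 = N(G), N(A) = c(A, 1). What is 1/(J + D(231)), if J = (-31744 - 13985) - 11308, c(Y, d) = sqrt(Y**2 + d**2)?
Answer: -28520/1626754119 - sqrt(53362)/3253508238 ≈ -1.7603e-5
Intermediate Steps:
J = -57037 (J = -45729 - 11308 = -57037)
N(A) = sqrt(1 + A**2) (N(A) = sqrt(A**2 + 1**2) = sqrt(A**2 + 1) = sqrt(1 + A**2))
D(G) = -3 + sqrt(1 + G**2)
1/(J + D(231)) = 1/(-57037 + (-3 + sqrt(1 + 231**2))) = 1/(-57037 + (-3 + sqrt(1 + 53361))) = 1/(-57037 + (-3 + sqrt(53362))) = 1/(-57040 + sqrt(53362))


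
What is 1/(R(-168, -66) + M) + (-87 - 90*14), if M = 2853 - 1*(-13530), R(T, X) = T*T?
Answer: -60085628/44607 ≈ -1347.0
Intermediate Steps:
R(T, X) = T**2
M = 16383 (M = 2853 + 13530 = 16383)
1/(R(-168, -66) + M) + (-87 - 90*14) = 1/((-168)**2 + 16383) + (-87 - 90*14) = 1/(28224 + 16383) + (-87 - 1260) = 1/44607 - 1347 = -60085628/44607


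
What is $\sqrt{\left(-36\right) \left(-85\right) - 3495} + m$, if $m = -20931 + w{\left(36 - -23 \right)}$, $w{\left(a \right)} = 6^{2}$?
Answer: $-20895 + i \sqrt{435} \approx -20895.0 + 20.857 i$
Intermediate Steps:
$w{\left(a \right)} = 36$
$m = -20895$ ($m = -20931 + 36 = -20895$)
$\sqrt{\left(-36\right) \left(-85\right) - 3495} + m = \sqrt{\left(-36\right) \left(-85\right) - 3495} - 20895 = \sqrt{3060 - 3495} - 20895 = \sqrt{-435} - 20895 = i \sqrt{435} - 20895 = -20895 + i \sqrt{435}$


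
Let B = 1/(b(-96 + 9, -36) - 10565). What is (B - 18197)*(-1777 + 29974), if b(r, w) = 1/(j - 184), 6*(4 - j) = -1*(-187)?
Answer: -6868296143987148/13385861 ≈ -5.1310e+8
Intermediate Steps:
j = -163/6 (j = 4 - (-1)*(-187)/6 = 4 - 1/6*187 = 4 - 187/6 = -163/6 ≈ -27.167)
b(r, w) = -6/1267 (b(r, w) = 1/(-163/6 - 184) = 1/(-1267/6) = -6/1267)
B = -1267/13385861 (B = 1/(-6/1267 - 10565) = 1/(-13385861/1267) = -1267/13385861 ≈ -9.4652e-5)
(B - 18197)*(-1777 + 29974) = (-1267/13385861 - 18197)*(-1777 + 29974) = -243582513884/13385861*28197 = -6868296143987148/13385861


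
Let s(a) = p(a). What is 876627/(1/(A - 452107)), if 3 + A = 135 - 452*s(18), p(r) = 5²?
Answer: -406119373425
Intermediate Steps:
p(r) = 25
s(a) = 25
A = -11168 (A = -3 + (135 - 452*25) = -3 + (135 - 11300) = -3 - 11165 = -11168)
876627/(1/(A - 452107)) = 876627/(1/(-11168 - 452107)) = 876627/(1/(-463275)) = 876627/(-1/463275) = 876627*(-463275) = -406119373425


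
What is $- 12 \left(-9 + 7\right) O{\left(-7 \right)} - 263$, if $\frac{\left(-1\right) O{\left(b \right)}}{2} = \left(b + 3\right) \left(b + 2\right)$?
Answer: $-1223$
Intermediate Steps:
$O{\left(b \right)} = - 2 \left(2 + b\right) \left(3 + b\right)$ ($O{\left(b \right)} = - 2 \left(b + 3\right) \left(b + 2\right) = - 2 \left(3 + b\right) \left(2 + b\right) = - 2 \left(2 + b\right) \left(3 + b\right)$)
$- 12 \left(-9 + 7\right) O{\left(-7 \right)} - 263 = - 12 \left(-9 + 7\right) \left(-12 - -70 - 2 \left(-7\right)^{2}\right) - 263 = - 12 \left(-2\right) \left(-12 + 70 - 98\right) - 263 = \left(-1\right) \left(-24\right) \left(-12 + 70 - 98\right) - 263 = 24 \left(-40\right) - 263 = -960 - 263 = -1223$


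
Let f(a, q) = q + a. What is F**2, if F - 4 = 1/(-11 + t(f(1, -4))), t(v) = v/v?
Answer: 1521/100 ≈ 15.210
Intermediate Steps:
f(a, q) = a + q
t(v) = 1
F = 39/10 (F = 4 + 1/(-11 + 1) = 4 + 1/(-10) = 4 - 1/10 = 39/10 ≈ 3.9000)
F**2 = (39/10)**2 = 1521/100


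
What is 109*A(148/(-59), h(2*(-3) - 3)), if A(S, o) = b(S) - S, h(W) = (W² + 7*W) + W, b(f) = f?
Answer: 0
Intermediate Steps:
h(W) = W² + 8*W
A(S, o) = 0 (A(S, o) = S - S = 0)
109*A(148/(-59), h(2*(-3) - 3)) = 109*0 = 0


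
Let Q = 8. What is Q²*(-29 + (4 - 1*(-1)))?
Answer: -1536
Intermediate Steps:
Q²*(-29 + (4 - 1*(-1))) = 8²*(-29 + (4 - 1*(-1))) = 64*(-29 + (4 + 1)) = 64*(-29 + 5) = 64*(-24) = -1536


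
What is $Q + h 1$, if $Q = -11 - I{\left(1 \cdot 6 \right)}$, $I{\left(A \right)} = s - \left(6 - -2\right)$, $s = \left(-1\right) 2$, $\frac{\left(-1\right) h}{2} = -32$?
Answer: $63$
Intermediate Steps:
$h = 64$ ($h = \left(-2\right) \left(-32\right) = 64$)
$s = -2$
$I{\left(A \right)} = -10$ ($I{\left(A \right)} = -2 - \left(6 - -2\right) = -2 - \left(6 + 2\right) = -2 - 8 = -10$)
$Q = -1$ ($Q = -11 - -10 = -11 + 10 = -1$)
$Q + h 1 = -1 + 64 \cdot 1 = -1 + 64 = 63$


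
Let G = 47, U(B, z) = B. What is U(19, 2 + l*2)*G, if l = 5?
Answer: 893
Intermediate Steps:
U(19, 2 + l*2)*G = 19*47 = 893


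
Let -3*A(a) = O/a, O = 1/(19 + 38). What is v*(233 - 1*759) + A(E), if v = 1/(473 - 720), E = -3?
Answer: 14215/6669 ≈ 2.1315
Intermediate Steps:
O = 1/57 ≈ 0.017544
A(a) = -1/(171*a)
v = -1/247 (v = 1/(-247) = -1/247 ≈ -0.0040486)
v*(233 - 1*759) + A(E) = -(233 - 1*759)/247 - 1/171/(-3) = -(233 - 759)/247 - 1/171*(-⅓) = -1/247*(-526) + 1/513 = 526/247 + 1/513 = 14215/6669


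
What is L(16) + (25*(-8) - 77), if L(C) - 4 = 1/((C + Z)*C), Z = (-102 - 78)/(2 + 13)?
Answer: -17471/64 ≈ -272.98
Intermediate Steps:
Z = -12 (Z = -180/15 = -180*1/15 = -12)
L(C) = 4 + 1/(C*(-12 + C)) (L(C) = 4 + 1/((C - 12)*C) = 4 + 1/((-12 + C)*C) = 4 + 1/(C*(-12 + C)))
L(16) + (25*(-8) - 77) = (1 - 48*16 + 4*16**2)/(16*(-12 + 16)) + (25*(-8) - 77) = (1/16)*(1 - 768 + 4*256)/4 + (-200 - 77) = (1/16)*(1/4)*(1 - 768 + 1024) - 277 = (1/16)*(1/4)*257 - 277 = 257/64 - 277 = -17471/64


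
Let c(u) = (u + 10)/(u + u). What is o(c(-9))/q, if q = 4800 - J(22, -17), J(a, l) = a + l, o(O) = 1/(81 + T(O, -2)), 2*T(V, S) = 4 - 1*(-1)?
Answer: 2/800765 ≈ 2.4976e-6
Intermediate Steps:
T(V, S) = 5/2 (T(V, S) = (4 - 1*(-1))/2 = (4 + 1)/2 = (1/2)*5 = 5/2)
c(u) = (10 + u)/(2*u) (c(u) = (10 + u)/((2*u)) = (10 + u)*(1/(2*u)) = (10 + u)/(2*u))
o(O) = 2/167 (o(O) = 1/(81 + 5/2) = 1/(167/2) = 2/167)
q = 4795 (q = 4800 - (22 - 17) = 4800 - 1*5 = 4800 - 5 = 4795)
o(c(-9))/q = (2/167)/4795 = (2/167)*(1/4795) = 2/800765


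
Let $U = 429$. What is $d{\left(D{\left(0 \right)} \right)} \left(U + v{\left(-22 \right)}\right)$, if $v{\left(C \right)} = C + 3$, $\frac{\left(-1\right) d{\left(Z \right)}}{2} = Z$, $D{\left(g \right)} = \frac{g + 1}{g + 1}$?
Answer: $-820$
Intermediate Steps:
$D{\left(g \right)} = 1$ ($D{\left(g \right)} = \frac{1 + g}{1 + g} = 1$)
$d{\left(Z \right)} = - 2 Z$
$v{\left(C \right)} = 3 + C$
$d{\left(D{\left(0 \right)} \right)} \left(U + v{\left(-22 \right)}\right) = \left(-2\right) 1 \left(429 + \left(3 - 22\right)\right) = - 2 \left(429 - 19\right) = \left(-2\right) 410 = -820$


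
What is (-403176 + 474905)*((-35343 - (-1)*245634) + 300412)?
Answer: 36632215487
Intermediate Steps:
(-403176 + 474905)*((-35343 - (-1)*245634) + 300412) = 71729*((-35343 - 1*(-245634)) + 300412) = 71729*((-35343 + 245634) + 300412) = 71729*(210291 + 300412) = 71729*510703 = 36632215487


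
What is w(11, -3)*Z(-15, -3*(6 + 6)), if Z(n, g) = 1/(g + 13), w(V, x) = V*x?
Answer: 33/23 ≈ 1.4348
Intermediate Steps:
Z(n, g) = 1/(13 + g)
w(11, -3)*Z(-15, -3*(6 + 6)) = (11*(-3))/(13 - 3*(6 + 6)) = -33/(13 - 3*12) = -33/(13 - 36) = -33/(-23) = -33*(-1/23) = 33/23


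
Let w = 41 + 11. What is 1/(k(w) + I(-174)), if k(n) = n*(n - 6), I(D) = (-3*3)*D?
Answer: 1/3958 ≈ 0.00025265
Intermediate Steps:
w = 52
I(D) = -9*D
k(n) = n*(-6 + n)
1/(k(w) + I(-174)) = 1/(52*(-6 + 52) - 9*(-174)) = 1/(52*46 + 1566) = 1/(2392 + 1566) = 1/3958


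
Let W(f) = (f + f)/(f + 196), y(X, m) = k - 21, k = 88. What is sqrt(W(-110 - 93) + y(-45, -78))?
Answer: 5*sqrt(5) ≈ 11.180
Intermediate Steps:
y(X, m) = 67 (y(X, m) = 88 - 21 = 67)
W(f) = 2*f/(196 + f) (W(f) = (2*f)/(196 + f) = 2*f/(196 + f))
sqrt(W(-110 - 93) + y(-45, -78)) = sqrt(2*(-110 - 93)/(196 + (-110 - 93)) + 67) = sqrt(2*(-203)/(196 - 203) + 67) = sqrt(2*(-203)/(-7) + 67) = sqrt(2*(-203)*(-1/7) + 67) = sqrt(58 + 67) = sqrt(125) = 5*sqrt(5)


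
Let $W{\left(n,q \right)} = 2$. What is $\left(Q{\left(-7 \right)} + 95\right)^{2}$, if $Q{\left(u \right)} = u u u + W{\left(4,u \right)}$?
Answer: $60516$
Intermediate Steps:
$Q{\left(u \right)} = 2 + u^{3}$ ($Q{\left(u \right)} = u u u + 2 = u^{2} u + 2 = u^{3} + 2 = 2 + u^{3}$)
$\left(Q{\left(-7 \right)} + 95\right)^{2} = \left(\left(2 + \left(-7\right)^{3}\right) + 95\right)^{2} = \left(\left(2 - 343\right) + 95\right)^{2} = \left(-341 + 95\right)^{2} = \left(-246\right)^{2} = 60516$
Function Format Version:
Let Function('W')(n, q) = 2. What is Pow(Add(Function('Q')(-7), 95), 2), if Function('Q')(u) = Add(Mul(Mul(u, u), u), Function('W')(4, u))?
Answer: 60516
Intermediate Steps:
Function('Q')(u) = Add(2, Pow(u, 3)) (Function('Q')(u) = Add(Mul(Mul(u, u), u), 2) = Add(Mul(Pow(u, 2), u), 2) = Add(Pow(u, 3), 2) = Add(2, Pow(u, 3)))
Pow(Add(Function('Q')(-7), 95), 2) = Pow(Add(Add(2, Pow(-7, 3)), 95), 2) = Pow(Add(Add(2, -343), 95), 2) = Pow(Add(-341, 95), 2) = Pow(-246, 2) = 60516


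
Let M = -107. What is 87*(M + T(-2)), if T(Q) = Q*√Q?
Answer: -9309 - 174*I*√2 ≈ -9309.0 - 246.07*I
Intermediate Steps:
T(Q) = Q^(3/2)
87*(M + T(-2)) = 87*(-107 + (-2)^(3/2)) = 87*(-107 - 2*I*√2) = -9309 - 174*I*√2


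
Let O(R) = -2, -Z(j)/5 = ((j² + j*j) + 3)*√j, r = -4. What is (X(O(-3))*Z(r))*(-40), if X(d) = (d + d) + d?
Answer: -84000*I ≈ -84000.0*I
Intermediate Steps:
Z(j) = -5*√j*(3 + 2*j²) (Z(j) = -5*((j² + j*j) + 3)*√j = -5*((j² + j²) + 3)*√j = -5*(2*j² + 3)*√j = -5*(3 + 2*j²)*√j = -5*√j*(3 + 2*j²))
X(d) = 3*d (X(d) = 2*d + d = 3*d)
(X(O(-3))*Z(r))*(-40) = ((3*(-2))*(√(-4)*(-15 - 10*(-4)²)))*(-40) = -6*2*I*(-15 - 10*16)*(-40) = -6*2*I*(-15 - 160)*(-40) = -6*2*I*(-175)*(-40) = -(-2100)*I*(-40) = (2100*I)*(-40) = -84000*I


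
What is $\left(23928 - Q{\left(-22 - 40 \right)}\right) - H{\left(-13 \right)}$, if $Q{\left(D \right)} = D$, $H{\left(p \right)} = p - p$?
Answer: $23990$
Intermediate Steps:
$H{\left(p \right)} = 0$
$\left(23928 - Q{\left(-22 - 40 \right)}\right) - H{\left(-13 \right)} = \left(23928 - \left(-22 - 40\right)\right) - 0 = \left(23928 - -62\right) + 0 = \left(23928 + 62\right) + 0 = 23990 + 0 = 23990$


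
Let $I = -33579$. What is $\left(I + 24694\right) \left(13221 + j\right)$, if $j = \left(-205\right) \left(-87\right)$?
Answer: $-275932560$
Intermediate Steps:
$j = 17835$
$\left(I + 24694\right) \left(13221 + j\right) = \left(-33579 + 24694\right) \left(13221 + 17835\right) = \left(-8885\right) 31056 = -275932560$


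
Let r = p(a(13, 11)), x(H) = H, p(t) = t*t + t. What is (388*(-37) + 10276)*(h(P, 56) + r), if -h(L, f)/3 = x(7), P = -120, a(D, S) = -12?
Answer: -452880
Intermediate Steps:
p(t) = t + t**2 (p(t) = t**2 + t = t + t**2)
h(L, f) = -21 (h(L, f) = -3*7 = -21)
r = 132 (r = -12*(1 - 12) = -12*(-11) = 132)
(388*(-37) + 10276)*(h(P, 56) + r) = (388*(-37) + 10276)*(-21 + 132) = (-14356 + 10276)*111 = -4080*111 = -452880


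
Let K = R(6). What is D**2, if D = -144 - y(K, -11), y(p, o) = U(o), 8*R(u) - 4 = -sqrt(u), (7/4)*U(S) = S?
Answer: 929296/49 ≈ 18965.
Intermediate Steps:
U(S) = 4*S/7
R(u) = 1/2 - sqrt(u)/8 (R(u) = 1/2 + (-sqrt(u))/8 = 1/2 - sqrt(u)/8)
K = 1/2 - sqrt(6)/8 ≈ 0.19381
y(p, o) = 4*o/7
D = -964/7 (D = -144 - 4*(-11)/7 = -144 - 1*(-44/7) = -144 + 44/7 = -964/7 ≈ -137.71)
D**2 = (-964/7)**2 = 929296/49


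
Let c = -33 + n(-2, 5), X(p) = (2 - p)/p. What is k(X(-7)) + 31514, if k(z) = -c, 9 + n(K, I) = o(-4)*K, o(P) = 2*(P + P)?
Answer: 31524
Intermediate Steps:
o(P) = 4*P (o(P) = 2*(2*P) = 4*P)
n(K, I) = -9 - 16*K (n(K, I) = -9 + (4*(-4))*K = -9 - 16*K)
X(p) = (2 - p)/p
c = -10 (c = -33 + (-9 - 16*(-2)) = -33 + (-9 + 32) = -33 + 23 = -10)
k(z) = 10 (k(z) = -1*(-10) = 10)
k(X(-7)) + 31514 = 10 + 31514 = 31524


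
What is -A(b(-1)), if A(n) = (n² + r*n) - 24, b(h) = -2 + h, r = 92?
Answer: 291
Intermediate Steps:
A(n) = -24 + n² + 92*n (A(n) = (n² + 92*n) - 24 = -24 + n² + 92*n)
-A(b(-1)) = -(-24 + (-2 - 1)² + 92*(-2 - 1)) = -(-24 + (-3)² + 92*(-3)) = -(-24 + 9 - 276) = -1*(-291) = 291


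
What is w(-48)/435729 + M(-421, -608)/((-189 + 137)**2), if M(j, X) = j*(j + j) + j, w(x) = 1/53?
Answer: 8176556212561/62445194448 ≈ 130.94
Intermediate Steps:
w(x) = 1/53
M(j, X) = j + 2*j**2 (M(j, X) = j*(2*j) + j = 2*j**2 + j = j + 2*j**2)
w(-48)/435729 + M(-421, -608)/((-189 + 137)**2) = (1/53)/435729 + (-421*(1 + 2*(-421)))/((-189 + 137)**2) = (1/53)*(1/435729) + (-421*(1 - 842))/((-52)**2) = 1/23093637 - 421*(-841)/2704 = 1/23093637 + 354061*(1/2704) = 1/23093637 + 354061/2704 = 8176556212561/62445194448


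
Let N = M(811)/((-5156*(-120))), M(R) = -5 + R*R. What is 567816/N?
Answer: 87829778880/164429 ≈ 5.3415e+5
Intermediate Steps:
M(R) = -5 + R²
N = 164429/154680 (N = (-5 + 811²)/((-5156*(-120))) = (-5 + 657721)/618720 = 657716*(1/618720) = 164429/154680 ≈ 1.0630)
567816/N = 567816/(164429/154680) = 567816*(154680/164429) = 87829778880/164429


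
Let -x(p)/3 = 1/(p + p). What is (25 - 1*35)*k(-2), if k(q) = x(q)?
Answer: -15/2 ≈ -7.5000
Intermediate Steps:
x(p) = -3/(2*p) (x(p) = -3/(p + p) = -3*1/(2*p) = -3/(2*p))
k(q) = -3/(2*q)
(25 - 1*35)*k(-2) = (25 - 1*35)*(-3/2/(-2)) = (25 - 35)*(-3/2*(-1/2)) = -10*3/4 = -15/2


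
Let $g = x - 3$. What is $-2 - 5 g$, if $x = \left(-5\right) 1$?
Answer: $38$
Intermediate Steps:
$x = -5$
$g = -8$ ($g = -5 - 3 = -8$)
$-2 - 5 g = -2 - -40 = -2 + 40 = 38$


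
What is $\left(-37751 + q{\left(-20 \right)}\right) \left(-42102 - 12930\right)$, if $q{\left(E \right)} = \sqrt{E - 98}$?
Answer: $2077513032 - 55032 i \sqrt{118} \approx 2.0775 \cdot 10^{9} - 5.978 \cdot 10^{5} i$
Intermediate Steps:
$q{\left(E \right)} = \sqrt{-98 + E}$
$\left(-37751 + q{\left(-20 \right)}\right) \left(-42102 - 12930\right) = \left(-37751 + \sqrt{-98 - 20}\right) \left(-42102 - 12930\right) = \left(-37751 + \sqrt{-118}\right) \left(-55032\right) = \left(-37751 + i \sqrt{118}\right) \left(-55032\right) = 2077513032 - 55032 i \sqrt{118}$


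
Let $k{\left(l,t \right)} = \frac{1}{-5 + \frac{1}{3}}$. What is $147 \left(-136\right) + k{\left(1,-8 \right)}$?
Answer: $- \frac{279891}{14} \approx -19992.0$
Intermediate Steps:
$k{\left(l,t \right)} = - \frac{3}{14}$ ($k{\left(l,t \right)} = \frac{1}{-5 + \frac{1}{3}} = \frac{1}{- \frac{14}{3}} = - \frac{3}{14}$)
$147 \left(-136\right) + k{\left(1,-8 \right)} = 147 \left(-136\right) - \frac{3}{14} = -19992 - \frac{3}{14} = - \frac{279891}{14}$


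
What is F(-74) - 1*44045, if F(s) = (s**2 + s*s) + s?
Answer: -33167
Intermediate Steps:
F(s) = s + 2*s**2 (F(s) = (s**2 + s**2) + s = 2*s**2 + s = s + 2*s**2)
F(-74) - 1*44045 = -74*(1 + 2*(-74)) - 1*44045 = -74*(1 - 148) - 44045 = -74*(-147) - 44045 = 10878 - 44045 = -33167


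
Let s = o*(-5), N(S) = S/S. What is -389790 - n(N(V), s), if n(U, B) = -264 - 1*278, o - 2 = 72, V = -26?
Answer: -389248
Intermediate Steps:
o = 74 (o = 2 + 72 = 74)
N(S) = 1
s = -370 (s = 74*(-5) = -370)
n(U, B) = -542 (n(U, B) = -264 - 278 = -542)
-389790 - n(N(V), s) = -389790 - 1*(-542) = -389790 + 542 = -389248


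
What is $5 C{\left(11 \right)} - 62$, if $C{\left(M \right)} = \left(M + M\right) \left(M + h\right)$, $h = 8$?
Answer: $2028$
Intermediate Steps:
$C{\left(M \right)} = 2 M \left(8 + M\right)$ ($C{\left(M \right)} = \left(M + M\right) \left(M + 8\right) = 2 M \left(8 + M\right)$)
$5 C{\left(11 \right)} - 62 = 5 \cdot 2 \cdot 11 \left(8 + 11\right) - 62 = 5 \cdot 2 \cdot 11 \cdot 19 - 62 = 5 \cdot 418 - 62 = 2090 - 62 = 2028$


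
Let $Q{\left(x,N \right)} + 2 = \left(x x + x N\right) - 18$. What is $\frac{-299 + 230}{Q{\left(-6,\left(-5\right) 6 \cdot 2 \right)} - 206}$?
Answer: $- \frac{69}{170} \approx -0.40588$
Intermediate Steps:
$Q{\left(x,N \right)} = -20 + x^{2} + N x$ ($Q{\left(x,N \right)} = -2 - \left(18 - x N - x x\right) = -2 - \left(18 - x^{2} - N x\right) = -2 + \left(-18 + x^{2} + N x\right) = -20 + x^{2} + N x$)
$\frac{-299 + 230}{Q{\left(-6,\left(-5\right) 6 \cdot 2 \right)} - 206} = \frac{-299 + 230}{\left(-20 + \left(-6\right)^{2} + \left(-5\right) 6 \cdot 2 \left(-6\right)\right) - 206} = - \frac{69}{\left(-20 + 36 + \left(-30\right) 2 \left(-6\right)\right) - 206} = - \frac{69}{\left(-20 + 36 - -360\right) - 206} = - \frac{69}{\left(-20 + 36 + 360\right) - 206} = - \frac{69}{376 - 206} = - \frac{69}{170}$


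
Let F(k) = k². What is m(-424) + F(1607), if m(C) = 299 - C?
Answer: 2583172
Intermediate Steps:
m(-424) + F(1607) = (299 - 1*(-424)) + 1607² = (299 + 424) + 2582449 = 723 + 2582449 = 2583172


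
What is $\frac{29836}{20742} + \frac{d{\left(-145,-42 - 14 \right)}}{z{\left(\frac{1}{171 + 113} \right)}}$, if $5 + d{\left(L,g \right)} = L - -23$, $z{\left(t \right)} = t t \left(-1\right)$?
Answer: $\frac{106233403670}{10371} \approx 1.0243 \cdot 10^{7}$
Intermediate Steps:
$z{\left(t \right)} = - t^{2}$ ($z{\left(t \right)} = t^{2} \left(-1\right) = - t^{2}$)
$d{\left(L,g \right)} = 18 + L$ ($d{\left(L,g \right)} = -5 + \left(L - -23\right) = -5 + \left(L + 23\right) = -5 + \left(23 + L\right) = 18 + L$)
$\frac{29836}{20742} + \frac{d{\left(-145,-42 - 14 \right)}}{z{\left(\frac{1}{171 + 113} \right)}} = \frac{29836}{20742} + \frac{18 - 145}{\left(-1\right) \left(\frac{1}{171 + 113}\right)^{2}} = 29836 \cdot \frac{1}{20742} - \frac{127}{\left(-1\right) \left(\frac{1}{284}\right)^{2}} = \frac{14918}{10371} - \frac{127}{\left(-1\right) \left(\frac{1}{284}\right)^{2}} = \frac{14918}{10371} - \frac{127}{\left(-1\right) \frac{1}{80656}} = \frac{14918}{10371} - \frac{127}{- \frac{1}{80656}} = \frac{14918}{10371} - -10243312 = \frac{14918}{10371} + 10243312 = \frac{106233403670}{10371}$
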